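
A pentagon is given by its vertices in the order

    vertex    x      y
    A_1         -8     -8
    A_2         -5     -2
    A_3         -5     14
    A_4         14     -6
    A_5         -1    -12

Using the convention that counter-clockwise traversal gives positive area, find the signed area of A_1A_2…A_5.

-266

Apply the shoelace (surveyor's) formula: 2A = Σ (x_i·y_{i+1} − x_{i+1}·y_i), indices taken mod 5.
Σ = (-24) + (-80) + (-166) + (-174) + (-88) = -532
Signed area = Σ/2 = -266 (negative ⇒ clockwise traversal).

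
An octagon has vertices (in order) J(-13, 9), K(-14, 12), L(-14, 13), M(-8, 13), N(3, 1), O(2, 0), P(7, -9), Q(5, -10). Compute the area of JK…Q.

Apply the surveyor's formula: 2A = Σ (x_i·y_{i+1} − x_{i+1}·y_i), indices taken mod 8.
Σ = (-30) + (-14) + (-78) + (-47) + (-2) + (-18) + (-25) + (-85) = -299
Area = |Σ|/2 = 149.5.

149.5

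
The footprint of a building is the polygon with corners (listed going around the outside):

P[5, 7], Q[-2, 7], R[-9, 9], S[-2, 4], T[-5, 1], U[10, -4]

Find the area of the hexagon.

Apply the surveyor's formula: 2A = Σ (x_i·y_{i+1} − x_{i+1}·y_i), indices taken mod 6.
P→Q: (5)(7) − (-2)(7) = 49
Q→R: (-2)(9) − (-9)(7) = 45
R→S: (-9)(4) − (-2)(9) = -18
S→T: (-2)(1) − (-5)(4) = 18
T→U: (-5)(-4) − (10)(1) = 10
U→P: (10)(7) − (5)(-4) = 90
Σ = 194
Area = |Σ|/2 = 97.

97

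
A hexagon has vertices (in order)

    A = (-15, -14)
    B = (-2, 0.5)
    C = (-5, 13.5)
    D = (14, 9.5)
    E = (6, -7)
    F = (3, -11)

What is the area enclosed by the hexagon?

351.75

Apply the shoelace (surveyor's) formula: 2A = Σ (x_i·y_{i+1} − x_{i+1}·y_i), indices taken mod 6.
A→B: (-15)(0.5) − (-2)(-14) = -35.5
B→C: (-2)(13.5) − (-5)(0.5) = -24.5
C→D: (-5)(9.5) − (14)(13.5) = -236.5
D→E: (14)(-7) − (6)(9.5) = -155
E→F: (6)(-11) − (3)(-7) = -45
F→A: (3)(-14) − (-15)(-11) = -207
Σ = -703.5
Area = |Σ|/2 = 351.75.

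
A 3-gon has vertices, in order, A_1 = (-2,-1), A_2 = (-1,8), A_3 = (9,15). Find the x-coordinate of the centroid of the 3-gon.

2

Apply the surveyor's formula. First the cross-terms c_i = x_i·y_{i+1} − x_{i+1}·y_i:
  -17, -87, 21  ⇒  2A = -83, A = -41.5.
Then Σ (x_i + x_{i+1})·c_i = -498, so x̄ = -498 / (6·(-41.5)) = 2.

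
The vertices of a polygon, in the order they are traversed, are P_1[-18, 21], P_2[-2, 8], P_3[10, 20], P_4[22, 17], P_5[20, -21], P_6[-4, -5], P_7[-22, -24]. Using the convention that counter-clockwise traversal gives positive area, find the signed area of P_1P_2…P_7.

Σ = (-102) + (-120) + (-270) + (-802) + (-184) + (-14) + (-894) = -2386
Signed area = Σ/2 = -1193 (negative ⇒ clockwise traversal).

-1193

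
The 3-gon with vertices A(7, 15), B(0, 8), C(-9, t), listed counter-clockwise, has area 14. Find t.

-5

Write out the shoelace sum; only the two edges meeting at C involve t:
2·Area = [(0·t − (-9)·8) + ((-9)·15 − 7·t)] + 56
       = -7·t + -7 = 28
⇒ t = -5.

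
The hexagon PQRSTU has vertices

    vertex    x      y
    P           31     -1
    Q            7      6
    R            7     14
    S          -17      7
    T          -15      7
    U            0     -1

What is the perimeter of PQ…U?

|PQ| = √((-24)² + (7)²) = √625 = 25
|QR| = √((0)² + (8)²) = √64 = 8
|RS| = √((-24)² + (-7)²) = √625 = 25
|ST| = √((2)² + (0)²) = √4 = 2
|TU| = √((15)² + (-8)²) = √289 = 17
|UP| = √((31)² + (0)²) = √961 = 31
Perimeter = 25 + 8 + 25 + 2 + 17 + 31 = 108.

108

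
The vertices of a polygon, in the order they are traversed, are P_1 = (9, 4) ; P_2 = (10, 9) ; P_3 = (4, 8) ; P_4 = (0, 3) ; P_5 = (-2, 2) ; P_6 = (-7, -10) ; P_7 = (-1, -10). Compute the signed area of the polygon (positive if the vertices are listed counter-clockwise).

Apply Gauss's area formula: 2A = Σ (x_i·y_{i+1} − x_{i+1}·y_i), indices taken mod 7.
Cross-terms: 41, 44, 12, 6, 34, 60, 86  ⇒  Σ = 283
Signed area = Σ/2 = 141.5 (positive ⇒ counter-clockwise traversal).

141.5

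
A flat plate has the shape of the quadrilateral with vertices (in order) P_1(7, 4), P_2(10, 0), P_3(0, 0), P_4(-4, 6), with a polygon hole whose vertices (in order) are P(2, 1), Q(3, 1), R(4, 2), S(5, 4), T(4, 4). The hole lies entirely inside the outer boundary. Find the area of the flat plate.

45.5

Outer boundary:
Cross-terms: -40, 0, 0, -58  ⇒  Σ = -98
Area = |Σ|/2 = 49.
Hole:
Apply the shoelace (surveyor's) formula: 2A = Σ (x_i·y_{i+1} − x_{i+1}·y_i), indices taken mod 5.
P→Q: (2)(1) − (3)(1) = -1
Q→R: (3)(2) − (4)(1) = 2
R→S: (4)(4) − (5)(2) = 6
S→T: (5)(4) − (4)(4) = 4
T→P: (4)(1) − (2)(4) = -4
Σ = 7
Area = |Σ|/2 = 3.5.
Net area = 49 − 3.5 = 45.5.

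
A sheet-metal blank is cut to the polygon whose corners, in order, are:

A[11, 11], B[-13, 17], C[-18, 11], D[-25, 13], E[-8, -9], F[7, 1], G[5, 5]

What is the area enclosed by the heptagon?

Apply the surveyor's formula: 2A = Σ (x_i·y_{i+1} − x_{i+1}·y_i), indices taken mod 7.
Σ = (330) + (163) + (41) + (329) + (55) + (30) + (0) = 948
Area = |Σ|/2 = 474.

474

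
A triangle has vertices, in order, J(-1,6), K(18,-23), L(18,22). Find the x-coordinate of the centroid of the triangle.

35/3

Apply Gauss's area formula. First the cross-terms c_i = x_i·y_{i+1} − x_{i+1}·y_i:
  -85, 810, 130  ⇒  2A = 855, A = 427.5.
Then Σ (x_i + x_{i+1})·c_i = 29925, so x̄ = 29925 / (6·427.5) = 35/3.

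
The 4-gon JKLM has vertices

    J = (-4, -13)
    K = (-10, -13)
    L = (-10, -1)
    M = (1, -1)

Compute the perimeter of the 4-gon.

42

|JK| = √((-6)² + (0)²) = √36 = 6
|KL| = √((0)² + (12)²) = √144 = 12
|LM| = √((11)² + (0)²) = √121 = 11
|MJ| = √((-5)² + (-12)²) = √169 = 13
Perimeter = 6 + 12 + 11 + 13 = 42.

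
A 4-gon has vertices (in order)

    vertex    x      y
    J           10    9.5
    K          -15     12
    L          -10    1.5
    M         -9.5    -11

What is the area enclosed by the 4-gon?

Cross-terms: 262.5, 97.5, 124.25, 19.75  ⇒  Σ = 504
Area = |Σ|/2 = 252.

252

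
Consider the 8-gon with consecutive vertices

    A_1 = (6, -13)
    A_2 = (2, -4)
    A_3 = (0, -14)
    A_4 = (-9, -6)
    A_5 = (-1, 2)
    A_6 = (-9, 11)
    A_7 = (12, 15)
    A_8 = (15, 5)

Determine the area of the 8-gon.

Apply Gauss's area formula: 2A = Σ (x_i·y_{i+1} − x_{i+1}·y_i), indices taken mod 8.
Σ = (2) + (-28) + (-126) + (-24) + (7) + (-267) + (-165) + (-225) = -826
Area = |Σ|/2 = 413.

413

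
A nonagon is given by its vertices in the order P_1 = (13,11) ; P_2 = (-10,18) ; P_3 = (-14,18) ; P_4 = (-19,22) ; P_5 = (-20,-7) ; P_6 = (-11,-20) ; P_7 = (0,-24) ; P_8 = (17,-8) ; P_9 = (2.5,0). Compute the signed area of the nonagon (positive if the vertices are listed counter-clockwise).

1032.75

Apply the surveyor's formula: 2A = Σ (x_i·y_{i+1} − x_{i+1}·y_i), indices taken mod 9.
Σ = (344) + (72) + (34) + (573) + (323) + (264) + (408) + (20) + (27.5) = 2065.5
Signed area = Σ/2 = 1032.75 (positive ⇒ counter-clockwise traversal).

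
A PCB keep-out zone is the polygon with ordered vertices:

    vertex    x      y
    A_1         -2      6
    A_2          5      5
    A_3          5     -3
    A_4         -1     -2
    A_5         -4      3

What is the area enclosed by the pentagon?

Σ = (-40) + (-40) + (-13) + (-11) + (-18) = -122
Area = |Σ|/2 = 61.

61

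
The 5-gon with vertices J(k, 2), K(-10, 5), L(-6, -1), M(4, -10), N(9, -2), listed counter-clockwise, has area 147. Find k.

10

The doubled signed area Σ (x_i y_{i+1} − x_{i+1} y_i) is linear in k.
With k=0 it equals 224; the coefficient of k is 7 (from the two edges through J).
So 7·k + 224 = 2·147 = 294 ⇒ k = 10.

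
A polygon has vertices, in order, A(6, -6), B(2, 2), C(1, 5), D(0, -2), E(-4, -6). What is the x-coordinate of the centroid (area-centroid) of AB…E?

Apply Gauss's area formula. First the cross-terms c_i = x_i·y_{i+1} − x_{i+1}·y_i:
  24, 8, -2, -8, 60  ⇒  2A = 82, A = 41.
Then Σ (x_i + x_{i+1})·c_i = 366, so x̄ = 366 / (6·41) = 61/41.

61/41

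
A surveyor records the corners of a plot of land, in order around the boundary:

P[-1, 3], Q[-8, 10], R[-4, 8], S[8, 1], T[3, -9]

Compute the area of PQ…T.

Cross-terms: 14, -24, -68, -75, 0  ⇒  Σ = -153
Area = |Σ|/2 = 76.5.

76.5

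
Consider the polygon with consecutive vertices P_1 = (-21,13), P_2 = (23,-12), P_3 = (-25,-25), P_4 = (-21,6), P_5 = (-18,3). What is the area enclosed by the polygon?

Cross-terms: -47, -875, -675, 45, -171  ⇒  Σ = -1723
Area = |Σ|/2 = 861.5.

861.5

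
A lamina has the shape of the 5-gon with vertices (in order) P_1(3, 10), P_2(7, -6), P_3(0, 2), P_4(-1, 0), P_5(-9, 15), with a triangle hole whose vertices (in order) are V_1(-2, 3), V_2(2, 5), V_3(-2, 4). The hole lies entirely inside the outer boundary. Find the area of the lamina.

Outer boundary:
Apply the shoelace (surveyor's) formula: 2A = Σ (x_i·y_{i+1} − x_{i+1}·y_i), indices taken mod 5.
Cross-terms: -88, 14, 2, -15, -135  ⇒  Σ = -222
Area = |Σ|/2 = 111.
Hole:
V_1→V_2: (-2)(5) − (2)(3) = -16
V_2→V_3: (2)(4) − (-2)(5) = 18
V_3→V_1: (-2)(3) − (-2)(4) = 2
Σ = 4
Area = |Σ|/2 = 2.
Net area = 111 − 2 = 109.

109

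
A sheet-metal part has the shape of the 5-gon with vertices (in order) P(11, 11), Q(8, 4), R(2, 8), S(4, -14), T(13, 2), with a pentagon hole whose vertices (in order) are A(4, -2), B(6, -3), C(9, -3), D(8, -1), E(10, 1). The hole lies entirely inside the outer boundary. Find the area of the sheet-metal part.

Outer boundary:
Σ = (-44) + (56) + (-60) + (190) + (121) = 263
Area = |Σ|/2 = 131.5.
Hole:
Σ = (0) + (9) + (15) + (18) + (-24) = 18
Area = |Σ|/2 = 9.
Net area = 131.5 − 9 = 122.5.

122.5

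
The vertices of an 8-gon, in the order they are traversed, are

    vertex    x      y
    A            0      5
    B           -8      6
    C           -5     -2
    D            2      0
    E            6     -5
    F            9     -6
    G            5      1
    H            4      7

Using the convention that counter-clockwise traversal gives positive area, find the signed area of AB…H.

Cross-terms: 40, 46, 4, -10, 9, 39, 31, 20  ⇒  Σ = 179
Signed area = Σ/2 = 89.5 (positive ⇒ counter-clockwise traversal).

89.5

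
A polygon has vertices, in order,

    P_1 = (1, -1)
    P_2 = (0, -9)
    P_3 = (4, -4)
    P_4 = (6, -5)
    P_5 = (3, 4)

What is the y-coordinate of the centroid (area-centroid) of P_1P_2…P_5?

Apply the shoelace (surveyor's) formula. First the cross-terms c_i = x_i·y_{i+1} − x_{i+1}·y_i:
  -9, 36, 4, 39, -7  ⇒  2A = 63, A = 31.5.
Then Σ (y_i + y_{i+1})·c_i = -474, so ȳ = -474 / (6·31.5) = -158/63.

-158/63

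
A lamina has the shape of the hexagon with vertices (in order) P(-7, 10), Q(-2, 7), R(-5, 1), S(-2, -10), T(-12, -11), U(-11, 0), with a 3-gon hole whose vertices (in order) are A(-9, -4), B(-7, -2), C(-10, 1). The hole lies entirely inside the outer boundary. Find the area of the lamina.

130.5

Outer boundary:
Apply the shoelace formula: 2A = Σ (x_i·y_{i+1} − x_{i+1}·y_i), indices taken mod 6.
Σ = (-29) + (33) + (52) + (-98) + (-121) + (-110) = -273
Area = |Σ|/2 = 136.5.
Hole:
Apply Gauss's area formula: 2A = Σ (x_i·y_{i+1} − x_{i+1}·y_i), indices taken mod 3.
Σ = (-10) + (-27) + (49) = 12
Area = |Σ|/2 = 6.
Net area = 136.5 − 6 = 130.5.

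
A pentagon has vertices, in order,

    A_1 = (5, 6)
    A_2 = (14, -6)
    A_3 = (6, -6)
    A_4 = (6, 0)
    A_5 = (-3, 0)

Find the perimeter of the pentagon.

|A_1A_2| = √((9)² + (-12)²) = √225 = 15
|A_2A_3| = √((-8)² + (0)²) = √64 = 8
|A_3A_4| = √((0)² + (6)²) = √36 = 6
|A_4A_5| = √((-9)² + (0)²) = √81 = 9
|A_5A_1| = √((8)² + (6)²) = √100 = 10
Perimeter = 15 + 8 + 6 + 9 + 10 = 48.

48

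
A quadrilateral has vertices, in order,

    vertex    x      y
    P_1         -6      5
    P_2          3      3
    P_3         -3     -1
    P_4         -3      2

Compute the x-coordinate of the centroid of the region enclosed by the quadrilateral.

-20/13

Apply the surveyor's formula. First the cross-terms c_i = x_i·y_{i+1} − x_{i+1}·y_i:
  -33, 6, -9, -3  ⇒  2A = -39, A = -19.5.
Then Σ (x_i + x_{i+1})·c_i = 180, so x̄ = 180 / (6·(-19.5)) = -20/13.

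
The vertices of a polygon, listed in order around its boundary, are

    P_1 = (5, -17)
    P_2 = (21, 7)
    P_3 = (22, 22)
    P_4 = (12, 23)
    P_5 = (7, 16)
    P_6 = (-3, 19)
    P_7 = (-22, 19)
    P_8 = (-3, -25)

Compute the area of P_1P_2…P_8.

P_1→P_2: (5)(7) − (21)(-17) = 392
P_2→P_3: (21)(22) − (22)(7) = 308
P_3→P_4: (22)(23) − (12)(22) = 242
P_4→P_5: (12)(16) − (7)(23) = 31
P_5→P_6: (7)(19) − (-3)(16) = 181
P_6→P_7: (-3)(19) − (-22)(19) = 361
P_7→P_8: (-22)(-25) − (-3)(19) = 607
P_8→P_1: (-3)(-17) − (5)(-25) = 176
Σ = 2298
Area = |Σ|/2 = 1149.

1149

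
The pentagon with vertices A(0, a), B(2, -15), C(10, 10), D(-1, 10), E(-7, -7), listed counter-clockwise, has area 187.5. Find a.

-2

The doubled signed area Σ (x_i y_{i+1} − x_{i+1} y_i) is linear in a.
With a=0 it equals 357; the coefficient of a is -9 (from the two edges through A).
So -9·a + 357 = 2·187.5 = 375 ⇒ a = -2.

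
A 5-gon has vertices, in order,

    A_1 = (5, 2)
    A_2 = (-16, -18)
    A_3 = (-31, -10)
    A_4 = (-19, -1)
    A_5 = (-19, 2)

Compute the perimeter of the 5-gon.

|A_1A_2| = √((-21)² + (-20)²) = √841 = 29
|A_2A_3| = √((-15)² + (8)²) = √289 = 17
|A_3A_4| = √((12)² + (9)²) = √225 = 15
|A_4A_5| = √((0)² + (3)²) = √9 = 3
|A_5A_1| = √((24)² + (0)²) = √576 = 24
Perimeter = 29 + 17 + 15 + 3 + 24 = 88.

88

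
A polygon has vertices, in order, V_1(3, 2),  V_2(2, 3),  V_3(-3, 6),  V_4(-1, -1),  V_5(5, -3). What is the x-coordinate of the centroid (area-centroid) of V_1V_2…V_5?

76/93

Apply Gauss's area formula. First the cross-terms c_i = x_i·y_{i+1} − x_{i+1}·y_i:
  5, 21, 9, 8, 19  ⇒  2A = 62, A = 31.
Then Σ (x_i + x_{i+1})·c_i = 152, so x̄ = 152 / (6·31) = 76/93.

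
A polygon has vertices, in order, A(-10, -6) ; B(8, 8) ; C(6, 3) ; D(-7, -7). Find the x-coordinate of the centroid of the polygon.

Apply Gauss's area formula. First the cross-terms c_i = x_i·y_{i+1} − x_{i+1}·y_i:
  -32, -24, -21, -28  ⇒  2A = -105, A = -52.5.
Then Σ (x_i + x_{i+1})·c_i = 225, so x̄ = 225 / (6·(-52.5)) = -5/7.

-5/7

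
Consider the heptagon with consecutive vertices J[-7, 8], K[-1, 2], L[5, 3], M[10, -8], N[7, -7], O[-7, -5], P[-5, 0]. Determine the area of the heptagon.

126

Apply the surveyor's formula: 2A = Σ (x_i·y_{i+1} − x_{i+1}·y_i), indices taken mod 7.
Σ = (-6) + (-13) + (-70) + (-14) + (-84) + (-25) + (-40) = -252
Area = |Σ|/2 = 126.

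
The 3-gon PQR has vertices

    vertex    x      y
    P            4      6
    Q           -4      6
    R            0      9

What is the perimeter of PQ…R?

|PQ| = √((-8)² + (0)²) = √64 = 8
|QR| = √((4)² + (3)²) = √25 = 5
|RP| = √((4)² + (-3)²) = √25 = 5
Perimeter = 8 + 5 + 5 = 18.

18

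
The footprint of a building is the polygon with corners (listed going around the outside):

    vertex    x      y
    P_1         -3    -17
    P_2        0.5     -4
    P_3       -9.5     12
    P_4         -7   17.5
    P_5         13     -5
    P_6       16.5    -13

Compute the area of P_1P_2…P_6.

346.125

Apply Gauss's area formula: 2A = Σ (x_i·y_{i+1} − x_{i+1}·y_i), indices taken mod 6.
Σ = (20.5) + (-32) + (-82.25) + (-192.5) + (-86.5) + (-319.5) = -692.25
Area = |Σ|/2 = 346.125.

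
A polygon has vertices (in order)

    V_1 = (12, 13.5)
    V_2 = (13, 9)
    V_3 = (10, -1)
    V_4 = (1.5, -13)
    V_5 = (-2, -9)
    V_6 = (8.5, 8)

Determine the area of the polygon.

129.625

V_1→V_2: (12)(9) − (13)(13.5) = -67.5
V_2→V_3: (13)(-1) − (10)(9) = -103
V_3→V_4: (10)(-13) − (1.5)(-1) = -128.5
V_4→V_5: (1.5)(-9) − (-2)(-13) = -39.5
V_5→V_6: (-2)(8) − (8.5)(-9) = 60.5
V_6→V_1: (8.5)(13.5) − (12)(8) = 18.75
Σ = -259.25
Area = |Σ|/2 = 129.625.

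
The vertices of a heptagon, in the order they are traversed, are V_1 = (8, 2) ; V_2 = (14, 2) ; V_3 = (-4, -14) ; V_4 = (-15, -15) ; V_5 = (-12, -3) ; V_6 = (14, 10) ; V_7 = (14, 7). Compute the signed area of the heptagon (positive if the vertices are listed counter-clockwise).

Cross-terms: -12, -188, -150, -135, -78, -42, -28  ⇒  Σ = -633
Signed area = Σ/2 = -316.5 (negative ⇒ clockwise traversal).

-316.5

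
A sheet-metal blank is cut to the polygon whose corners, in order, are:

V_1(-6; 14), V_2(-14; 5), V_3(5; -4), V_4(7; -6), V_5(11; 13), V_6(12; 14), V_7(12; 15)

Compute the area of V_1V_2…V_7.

Apply the surveyor's formula: 2A = Σ (x_i·y_{i+1} − x_{i+1}·y_i), indices taken mod 7.
Σ = (166) + (31) + (-2) + (157) + (-2) + (12) + (258) = 620
Area = |Σ|/2 = 310.

310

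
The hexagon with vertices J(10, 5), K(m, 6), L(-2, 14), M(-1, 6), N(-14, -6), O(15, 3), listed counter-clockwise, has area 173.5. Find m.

10

Write out the shoelace sum; only the two edges meeting at K involve m:
2·Area = [(10·6 − m·5) + (m·14 − (-2)·6)] + 185
       = 9·m + 257 = 347
⇒ m = 10.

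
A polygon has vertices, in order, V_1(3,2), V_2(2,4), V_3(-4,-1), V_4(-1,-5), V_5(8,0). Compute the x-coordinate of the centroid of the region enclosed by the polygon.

373/291

Apply the surveyor's formula. First the cross-terms c_i = x_i·y_{i+1} − x_{i+1}·y_i:
  8, 14, 19, 40, 16  ⇒  2A = 97, A = 48.5.
Then Σ (x_i + x_{i+1})·c_i = 373, so x̄ = 373 / (6·48.5) = 373/291.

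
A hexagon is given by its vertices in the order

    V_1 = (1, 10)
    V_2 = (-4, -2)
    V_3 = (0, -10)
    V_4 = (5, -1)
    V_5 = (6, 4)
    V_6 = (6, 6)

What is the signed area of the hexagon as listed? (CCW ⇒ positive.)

110

V_1→V_2: (1)(-2) − (-4)(10) = 38
V_2→V_3: (-4)(-10) − (0)(-2) = 40
V_3→V_4: (0)(-1) − (5)(-10) = 50
V_4→V_5: (5)(4) − (6)(-1) = 26
V_5→V_6: (6)(6) − (6)(4) = 12
V_6→V_1: (6)(10) − (1)(6) = 54
Σ = 220
Signed area = Σ/2 = 110 (positive ⇒ counter-clockwise traversal).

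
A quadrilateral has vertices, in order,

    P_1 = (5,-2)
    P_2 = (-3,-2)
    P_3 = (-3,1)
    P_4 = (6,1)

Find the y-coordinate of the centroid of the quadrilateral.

-8/17

Apply the shoelace (surveyor's) formula. First the cross-terms c_i = x_i·y_{i+1} − x_{i+1}·y_i:
  -16, -9, -9, -17  ⇒  2A = -51, A = -25.5.
Then Σ (y_i + y_{i+1})·c_i = 72, so ȳ = 72 / (6·(-25.5)) = -8/17.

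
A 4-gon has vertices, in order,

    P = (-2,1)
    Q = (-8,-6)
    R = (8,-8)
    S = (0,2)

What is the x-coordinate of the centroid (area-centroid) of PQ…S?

-10/57

Apply the shoelace formula. First the cross-terms c_i = x_i·y_{i+1} − x_{i+1}·y_i:
  20, 112, 16, 4  ⇒  2A = 152, A = 76.
Then Σ (x_i + x_{i+1})·c_i = -80, so x̄ = -80 / (6·76) = -10/57.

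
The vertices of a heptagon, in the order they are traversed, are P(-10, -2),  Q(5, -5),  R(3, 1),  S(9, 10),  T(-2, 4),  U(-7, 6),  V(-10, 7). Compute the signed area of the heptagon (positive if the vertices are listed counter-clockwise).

Σ = (60) + (20) + (21) + (56) + (16) + (11) + (90) = 274
Signed area = Σ/2 = 137 (positive ⇒ counter-clockwise traversal).

137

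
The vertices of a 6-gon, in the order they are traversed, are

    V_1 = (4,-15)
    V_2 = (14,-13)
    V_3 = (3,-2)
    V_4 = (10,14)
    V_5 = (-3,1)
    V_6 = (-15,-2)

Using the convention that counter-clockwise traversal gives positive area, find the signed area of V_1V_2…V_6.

268.5

Σ = (158) + (11) + (62) + (52) + (21) + (233) = 537
Signed area = Σ/2 = 268.5 (positive ⇒ counter-clockwise traversal).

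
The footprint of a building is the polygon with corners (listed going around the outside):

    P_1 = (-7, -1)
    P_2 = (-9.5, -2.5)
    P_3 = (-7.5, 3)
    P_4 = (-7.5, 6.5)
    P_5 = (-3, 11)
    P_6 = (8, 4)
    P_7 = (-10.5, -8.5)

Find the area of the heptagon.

Cross-terms: 8, -47.25, -26.25, -63, -100, -26, -49  ⇒  Σ = -303.5
Area = |Σ|/2 = 151.75.

151.75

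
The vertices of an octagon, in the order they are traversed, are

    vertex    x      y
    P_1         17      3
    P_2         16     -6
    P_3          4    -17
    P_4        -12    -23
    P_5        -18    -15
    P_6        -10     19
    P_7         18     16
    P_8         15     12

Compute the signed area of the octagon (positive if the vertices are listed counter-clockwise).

-1052.5

P_1→P_2: (17)(-6) − (16)(3) = -150
P_2→P_3: (16)(-17) − (4)(-6) = -248
P_3→P_4: (4)(-23) − (-12)(-17) = -296
P_4→P_5: (-12)(-15) − (-18)(-23) = -234
P_5→P_6: (-18)(19) − (-10)(-15) = -492
P_6→P_7: (-10)(16) − (18)(19) = -502
P_7→P_8: (18)(12) − (15)(16) = -24
P_8→P_1: (15)(3) − (17)(12) = -159
Σ = -2105
Signed area = Σ/2 = -1052.5 (negative ⇒ clockwise traversal).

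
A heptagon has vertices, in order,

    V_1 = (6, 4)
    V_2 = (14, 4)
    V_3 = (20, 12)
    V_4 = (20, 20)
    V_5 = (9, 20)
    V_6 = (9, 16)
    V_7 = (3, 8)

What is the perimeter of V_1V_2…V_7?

56

|V_1V_2| = √((8)² + (0)²) = √64 = 8
|V_2V_3| = √((6)² + (8)²) = √100 = 10
|V_3V_4| = √((0)² + (8)²) = √64 = 8
|V_4V_5| = √((-11)² + (0)²) = √121 = 11
|V_5V_6| = √((0)² + (-4)²) = √16 = 4
|V_6V_7| = √((-6)² + (-8)²) = √100 = 10
|V_7V_1| = √((3)² + (-4)²) = √25 = 5
Perimeter = 8 + 10 + 8 + 11 + 4 + 10 + 5 = 56.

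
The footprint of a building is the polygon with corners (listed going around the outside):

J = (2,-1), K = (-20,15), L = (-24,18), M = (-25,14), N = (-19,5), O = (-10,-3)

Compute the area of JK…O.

Cross-terms: 10, 0, 114, 141, 107, 16  ⇒  Σ = 388
Area = |Σ|/2 = 194.

194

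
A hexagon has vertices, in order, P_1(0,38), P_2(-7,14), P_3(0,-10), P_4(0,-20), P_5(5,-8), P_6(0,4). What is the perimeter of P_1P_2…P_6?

120

|P_1P_2| = √((-7)² + (-24)²) = √625 = 25
|P_2P_3| = √((7)² + (-24)²) = √625 = 25
|P_3P_4| = √((0)² + (-10)²) = √100 = 10
|P_4P_5| = √((5)² + (12)²) = √169 = 13
|P_5P_6| = √((-5)² + (12)²) = √169 = 13
|P_6P_1| = √((0)² + (34)²) = √1156 = 34
Perimeter = 25 + 25 + 10 + 13 + 13 + 34 = 120.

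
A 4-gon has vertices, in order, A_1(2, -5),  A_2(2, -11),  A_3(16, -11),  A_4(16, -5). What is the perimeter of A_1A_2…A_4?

40

|A_1A_2| = √((0)² + (-6)²) = √36 = 6
|A_2A_3| = √((14)² + (0)²) = √196 = 14
|A_3A_4| = √((0)² + (6)²) = √36 = 6
|A_4A_1| = √((-14)² + (0)²) = √196 = 14
Perimeter = 6 + 14 + 6 + 14 = 40.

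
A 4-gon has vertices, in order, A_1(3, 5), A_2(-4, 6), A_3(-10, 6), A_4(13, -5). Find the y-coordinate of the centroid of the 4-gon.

137/63

Apply Gauss's area formula. First the cross-terms c_i = x_i·y_{i+1} − x_{i+1}·y_i:
  38, 36, -28, 80  ⇒  2A = 126, A = 63.
Then Σ (y_i + y_{i+1})·c_i = 822, so ȳ = 822 / (6·63) = 137/63.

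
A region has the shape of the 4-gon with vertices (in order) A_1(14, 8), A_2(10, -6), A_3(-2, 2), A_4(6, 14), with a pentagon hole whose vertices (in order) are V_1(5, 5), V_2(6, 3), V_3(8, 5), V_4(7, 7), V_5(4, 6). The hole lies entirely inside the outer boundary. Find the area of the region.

Outer boundary:
Cross-terms: -164, 8, -40, -148  ⇒  Σ = -344
Area = |Σ|/2 = 172.
Hole:
V_1→V_2: (5)(3) − (6)(5) = -15
V_2→V_3: (6)(5) − (8)(3) = 6
V_3→V_4: (8)(7) − (7)(5) = 21
V_4→V_5: (7)(6) − (4)(7) = 14
V_5→V_1: (4)(5) − (5)(6) = -10
Σ = 16
Area = |Σ|/2 = 8.
Net area = 172 − 8 = 164.

164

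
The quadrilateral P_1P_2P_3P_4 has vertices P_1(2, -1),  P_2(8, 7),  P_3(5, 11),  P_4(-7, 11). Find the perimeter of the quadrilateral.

|P_1P_2| = √((6)² + (8)²) = √100 = 10
|P_2P_3| = √((-3)² + (4)²) = √25 = 5
|P_3P_4| = √((-12)² + (0)²) = √144 = 12
|P_4P_1| = √((9)² + (-12)²) = √225 = 15
Perimeter = 10 + 5 + 12 + 15 = 42.

42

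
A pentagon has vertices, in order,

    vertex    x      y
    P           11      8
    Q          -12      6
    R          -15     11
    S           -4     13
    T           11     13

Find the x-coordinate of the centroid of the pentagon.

-422/281

Apply the surveyor's formula. First the cross-terms c_i = x_i·y_{i+1} − x_{i+1}·y_i:
  162, -42, -151, -195, -55  ⇒  2A = -281, A = -140.5.
Then Σ (x_i + x_{i+1})·c_i = 1266, so x̄ = 1266 / (6·(-140.5)) = -422/281.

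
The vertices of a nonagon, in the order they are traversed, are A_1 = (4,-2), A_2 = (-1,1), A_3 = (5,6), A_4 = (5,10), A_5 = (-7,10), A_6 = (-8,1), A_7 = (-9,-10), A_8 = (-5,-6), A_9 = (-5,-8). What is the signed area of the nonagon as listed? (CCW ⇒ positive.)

174.5

Σ = (2) + (-11) + (20) + (120) + (73) + (89) + (4) + (10) + (42) = 349
Signed area = Σ/2 = 174.5 (positive ⇒ counter-clockwise traversal).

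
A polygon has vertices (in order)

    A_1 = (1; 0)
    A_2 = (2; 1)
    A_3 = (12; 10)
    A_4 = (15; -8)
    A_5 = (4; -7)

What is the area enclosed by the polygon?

A_1→A_2: (1)(1) − (2)(0) = 1
A_2→A_3: (2)(10) − (12)(1) = 8
A_3→A_4: (12)(-8) − (15)(10) = -246
A_4→A_5: (15)(-7) − (4)(-8) = -73
A_5→A_1: (4)(0) − (1)(-7) = 7
Σ = -303
Area = |Σ|/2 = 151.5.

151.5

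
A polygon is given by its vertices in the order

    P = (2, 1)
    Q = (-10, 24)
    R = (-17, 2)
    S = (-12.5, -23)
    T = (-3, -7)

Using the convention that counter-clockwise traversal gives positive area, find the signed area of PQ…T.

Apply Gauss's area formula: 2A = Σ (x_i·y_{i+1} − x_{i+1}·y_i), indices taken mod 5.
Σ = (58) + (388) + (416) + (18.5) + (11) = 891.5
Signed area = Σ/2 = 445.75 (positive ⇒ counter-clockwise traversal).

445.75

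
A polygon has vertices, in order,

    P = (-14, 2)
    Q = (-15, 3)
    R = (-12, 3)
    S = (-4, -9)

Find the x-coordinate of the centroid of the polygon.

-361/35

Apply the shoelace formula. First the cross-terms c_i = x_i·y_{i+1} − x_{i+1}·y_i:
  -12, -9, 120, -134  ⇒  2A = -35, A = -17.5.
Then Σ (x_i + x_{i+1})·c_i = 1083, so x̄ = 1083 / (6·(-17.5)) = -361/35.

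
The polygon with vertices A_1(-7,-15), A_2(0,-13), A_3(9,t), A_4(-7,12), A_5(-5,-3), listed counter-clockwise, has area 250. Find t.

7

The doubled signed area Σ (x_i y_{i+1} − x_{i+1} y_i) is linear in t.
With t=0 it equals 451; the coefficient of t is 7 (from the two edges through A_3).
So 7·t + 451 = 2·250 = 500 ⇒ t = 7.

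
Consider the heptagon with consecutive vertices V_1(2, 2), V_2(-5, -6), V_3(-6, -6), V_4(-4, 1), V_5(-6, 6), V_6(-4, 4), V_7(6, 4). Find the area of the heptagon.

46

Apply Gauss's area formula: 2A = Σ (x_i·y_{i+1} − x_{i+1}·y_i), indices taken mod 7.
Cross-terms: -2, -6, -30, -18, 0, -40, 4  ⇒  Σ = -92
Area = |Σ|/2 = 46.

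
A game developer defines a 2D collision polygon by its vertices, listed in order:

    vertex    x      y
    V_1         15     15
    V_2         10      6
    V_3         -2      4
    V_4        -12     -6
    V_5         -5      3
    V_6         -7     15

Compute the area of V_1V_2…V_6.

Apply the surveyor's formula: 2A = Σ (x_i·y_{i+1} − x_{i+1}·y_i), indices taken mod 6.
Σ = (-60) + (52) + (60) + (-66) + (-54) + (-330) = -398
Area = |Σ|/2 = 199.

199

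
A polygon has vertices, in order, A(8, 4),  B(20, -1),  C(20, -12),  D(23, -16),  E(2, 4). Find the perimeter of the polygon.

|AB| = √((12)² + (-5)²) = √169 = 13
|BC| = √((0)² + (-11)²) = √121 = 11
|CD| = √((3)² + (-4)²) = √25 = 5
|DE| = √((-21)² + (20)²) = √841 = 29
|EA| = √((6)² + (0)²) = √36 = 6
Perimeter = 13 + 11 + 5 + 29 + 6 = 64.

64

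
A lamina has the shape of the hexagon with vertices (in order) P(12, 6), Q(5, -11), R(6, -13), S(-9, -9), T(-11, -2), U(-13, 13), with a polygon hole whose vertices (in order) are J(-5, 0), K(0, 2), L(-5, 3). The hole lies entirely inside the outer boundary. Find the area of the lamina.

400.5

Outer boundary:
Apply the surveyor's formula: 2A = Σ (x_i·y_{i+1} − x_{i+1}·y_i), indices taken mod 6.
Σ = (-162) + (1) + (-171) + (-81) + (-169) + (-234) = -816
Area = |Σ|/2 = 408.
Hole:
Apply Gauss's area formula: 2A = Σ (x_i·y_{i+1} − x_{i+1}·y_i), indices taken mod 3.
Σ = (-10) + (10) + (15) = 15
Area = |Σ|/2 = 7.5.
Net area = 408 − 7.5 = 400.5.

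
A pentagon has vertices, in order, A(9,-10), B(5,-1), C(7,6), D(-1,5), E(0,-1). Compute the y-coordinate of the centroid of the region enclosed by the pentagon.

10/43

Apply the surveyor's formula. First the cross-terms c_i = x_i·y_{i+1} − x_{i+1}·y_i:
  41, 37, 41, 1, 9  ⇒  2A = 129, A = 64.5.
Then Σ (y_i + y_{i+1})·c_i = 90, so ȳ = 90 / (6·64.5) = 10/43.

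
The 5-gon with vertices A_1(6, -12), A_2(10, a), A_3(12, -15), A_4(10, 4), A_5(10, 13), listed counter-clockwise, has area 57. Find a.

-9

Write out the shoelace sum; only the two edges meeting at A_2 involve a:
2·Area = [(6·a − 10·(-12)) + (10·(-15) − 12·a)] + 90
       = -6·a + 60 = 114
⇒ a = -9.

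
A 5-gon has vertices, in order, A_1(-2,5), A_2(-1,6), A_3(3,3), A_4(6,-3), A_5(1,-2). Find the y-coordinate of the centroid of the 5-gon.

218/189

Apply the surveyor's formula. First the cross-terms c_i = x_i·y_{i+1} − x_{i+1}·y_i:
  -7, -21, -27, -9, 1  ⇒  2A = -63, A = -31.5.
Then Σ (y_i + y_{i+1})·c_i = -218, so ȳ = -218 / (6·(-31.5)) = 218/189.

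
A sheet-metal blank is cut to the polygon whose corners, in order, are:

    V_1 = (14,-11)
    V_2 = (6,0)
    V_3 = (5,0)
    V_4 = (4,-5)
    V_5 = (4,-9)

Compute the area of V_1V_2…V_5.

Apply Gauss's area formula: 2A = Σ (x_i·y_{i+1} − x_{i+1}·y_i), indices taken mod 5.
Cross-terms: 66, 0, -25, -16, 82  ⇒  Σ = 107
Area = |Σ|/2 = 53.5.

53.5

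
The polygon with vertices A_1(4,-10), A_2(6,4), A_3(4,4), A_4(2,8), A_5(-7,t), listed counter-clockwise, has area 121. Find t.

-4

Write out the shoelace sum; only the two edges meeting at A_5 involve t:
2·Area = [(2·t − (-7)·8) + ((-7)·(-10) − 4·t)] + 108
       = -2·t + 234 = 242
⇒ t = -4.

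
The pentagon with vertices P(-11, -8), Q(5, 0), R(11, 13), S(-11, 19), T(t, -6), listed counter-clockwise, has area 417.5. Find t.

Write out the shoelace sum; only the two edges meeting at T involve t:
2·Area = [((-11)·(-6) − t·19) + (t·(-8) − (-11)·(-6))] + 457
       = -27·t + 457 = 835
⇒ t = -14.

-14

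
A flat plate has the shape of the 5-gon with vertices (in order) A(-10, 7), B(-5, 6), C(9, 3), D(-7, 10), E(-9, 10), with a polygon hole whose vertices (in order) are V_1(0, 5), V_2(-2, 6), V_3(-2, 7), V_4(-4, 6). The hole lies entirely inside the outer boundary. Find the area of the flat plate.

35

Outer boundary:
Apply the surveyor's formula: 2A = Σ (x_i·y_{i+1} − x_{i+1}·y_i), indices taken mod 5.
Cross-terms: -25, -69, 111, 20, 37  ⇒  Σ = 74
Area = |Σ|/2 = 37.
Hole:
Apply the shoelace formula: 2A = Σ (x_i·y_{i+1} − x_{i+1}·y_i), indices taken mod 4.
Σ = (10) + (-2) + (16) + (-20) = 4
Area = |Σ|/2 = 2.
Net area = 37 − 2 = 35.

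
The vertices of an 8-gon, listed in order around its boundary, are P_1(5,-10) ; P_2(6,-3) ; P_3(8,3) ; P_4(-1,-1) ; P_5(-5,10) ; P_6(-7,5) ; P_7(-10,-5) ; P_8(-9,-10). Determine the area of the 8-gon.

Apply the shoelace (surveyor's) formula: 2A = Σ (x_i·y_{i+1} − x_{i+1}·y_i), indices taken mod 8.
Σ = (45) + (42) + (-5) + (-15) + (45) + (85) + (55) + (140) = 392
Area = |Σ|/2 = 196.

196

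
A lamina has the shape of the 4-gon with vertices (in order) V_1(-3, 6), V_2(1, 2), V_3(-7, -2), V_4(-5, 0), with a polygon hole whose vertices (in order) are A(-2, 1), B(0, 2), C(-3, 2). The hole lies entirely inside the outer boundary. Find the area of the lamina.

Outer boundary:
Apply the shoelace formula: 2A = Σ (x_i·y_{i+1} − x_{i+1}·y_i), indices taken mod 4.
V_1→V_2: (-3)(2) − (1)(6) = -12
V_2→V_3: (1)(-2) − (-7)(2) = 12
V_3→V_4: (-7)(0) − (-5)(-2) = -10
V_4→V_1: (-5)(6) − (-3)(0) = -30
Σ = -40
Area = |Σ|/2 = 20.
Hole:
A→B: (-2)(2) − (0)(1) = -4
B→C: (0)(2) − (-3)(2) = 6
C→A: (-3)(1) − (-2)(2) = 1
Σ = 3
Area = |Σ|/2 = 1.5.
Net area = 20 − 1.5 = 18.5.

18.5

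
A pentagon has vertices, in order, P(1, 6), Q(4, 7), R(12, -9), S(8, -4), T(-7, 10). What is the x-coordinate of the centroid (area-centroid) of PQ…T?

Apply Gauss's area formula. First the cross-terms c_i = x_i·y_{i+1} − x_{i+1}·y_i:
  -17, -120, 24, 52, -52  ⇒  2A = -113, A = -56.5.
Then Σ (x_i + x_{i+1})·c_i = -1161, so x̄ = -1161 / (6·(-56.5)) = 387/113.

387/113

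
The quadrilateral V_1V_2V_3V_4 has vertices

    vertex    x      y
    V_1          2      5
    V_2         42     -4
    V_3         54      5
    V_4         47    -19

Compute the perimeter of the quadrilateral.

132

|V_1V_2| = √((40)² + (-9)²) = √1681 = 41
|V_2V_3| = √((12)² + (9)²) = √225 = 15
|V_3V_4| = √((-7)² + (-24)²) = √625 = 25
|V_4V_1| = √((-45)² + (24)²) = √2601 = 51
Perimeter = 41 + 15 + 25 + 51 = 132.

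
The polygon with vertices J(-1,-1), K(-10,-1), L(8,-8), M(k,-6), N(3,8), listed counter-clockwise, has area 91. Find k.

The doubled signed area Σ (x_i y_{i+1} − x_{i+1} y_i) is linear in k.
With k=0 it equals 54; the coefficient of k is 16 (from the two edges through M).
So 16·k + 54 = 2·91 = 182 ⇒ k = 8.

8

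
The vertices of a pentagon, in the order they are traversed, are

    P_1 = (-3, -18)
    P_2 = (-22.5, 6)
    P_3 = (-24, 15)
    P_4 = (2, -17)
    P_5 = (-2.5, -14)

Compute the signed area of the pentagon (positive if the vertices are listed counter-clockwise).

-153

P_1→P_2: (-3)(6) − (-22.5)(-18) = -423
P_2→P_3: (-22.5)(15) − (-24)(6) = -193.5
P_3→P_4: (-24)(-17) − (2)(15) = 378
P_4→P_5: (2)(-14) − (-2.5)(-17) = -70.5
P_5→P_1: (-2.5)(-18) − (-3)(-14) = 3
Σ = -306
Signed area = Σ/2 = -153 (negative ⇒ clockwise traversal).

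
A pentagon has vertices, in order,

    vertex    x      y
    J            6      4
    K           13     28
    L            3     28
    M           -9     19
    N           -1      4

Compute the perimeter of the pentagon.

|JK| = √((7)² + (24)²) = √625 = 25
|KL| = √((-10)² + (0)²) = √100 = 10
|LM| = √((-12)² + (-9)²) = √225 = 15
|MN| = √((8)² + (-15)²) = √289 = 17
|NJ| = √((7)² + (0)²) = √49 = 7
Perimeter = 25 + 10 + 15 + 17 + 7 = 74.

74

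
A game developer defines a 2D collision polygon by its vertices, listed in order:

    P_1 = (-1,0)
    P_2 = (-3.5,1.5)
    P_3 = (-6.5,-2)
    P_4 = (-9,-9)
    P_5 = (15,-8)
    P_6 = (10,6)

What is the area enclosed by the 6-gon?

Cross-terms: -1.5, 16.75, 40.5, 207, 170, 6  ⇒  Σ = 438.75
Area = |Σ|/2 = 219.375.

219.375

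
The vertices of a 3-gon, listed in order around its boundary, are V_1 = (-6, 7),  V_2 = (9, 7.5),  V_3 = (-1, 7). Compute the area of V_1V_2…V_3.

Σ = (-108) + (70.5) + (35) = -2.5
Area = |Σ|/2 = 1.25.

1.25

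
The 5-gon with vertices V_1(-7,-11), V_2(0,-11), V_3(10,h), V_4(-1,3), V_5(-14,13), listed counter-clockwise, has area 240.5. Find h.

The doubled signed area Σ (x_i y_{i+1} − x_{i+1} y_i) is linear in h.
With h=0 it equals 491; the coefficient of h is 1 (from the two edges through V_3).
So 1·h + 491 = 2·240.5 = 481 ⇒ h = -10.

-10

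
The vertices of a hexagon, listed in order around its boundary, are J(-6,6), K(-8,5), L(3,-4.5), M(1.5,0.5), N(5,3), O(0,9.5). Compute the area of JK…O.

76.875

Apply the surveyor's formula: 2A = Σ (x_i·y_{i+1} − x_{i+1}·y_i), indices taken mod 6.
Cross-terms: 18, 21, 8.25, 2, 47.5, 57  ⇒  Σ = 153.75
Area = |Σ|/2 = 76.875.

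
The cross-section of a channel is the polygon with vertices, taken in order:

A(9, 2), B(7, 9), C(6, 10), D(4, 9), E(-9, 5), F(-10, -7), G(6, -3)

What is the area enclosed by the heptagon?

Σ = (67) + (16) + (14) + (101) + (113) + (72) + (39) = 422
Area = |Σ|/2 = 211.

211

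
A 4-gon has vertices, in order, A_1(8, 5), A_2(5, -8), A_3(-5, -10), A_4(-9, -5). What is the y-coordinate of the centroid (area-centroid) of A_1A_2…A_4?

Apply the shoelace formula. First the cross-terms c_i = x_i·y_{i+1} − x_{i+1}·y_i:
  -89, -90, -65, -5  ⇒  2A = -249, A = -124.5.
Then Σ (y_i + y_{i+1})·c_i = 2862, so ȳ = 2862 / (6·(-124.5)) = -318/83.

-318/83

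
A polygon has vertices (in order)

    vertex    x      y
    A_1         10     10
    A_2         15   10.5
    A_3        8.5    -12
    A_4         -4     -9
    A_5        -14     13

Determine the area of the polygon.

Apply Gauss's area formula: 2A = Σ (x_i·y_{i+1} − x_{i+1}·y_i), indices taken mod 5.
Cross-terms: -45, -269.25, -124.5, -178, -270  ⇒  Σ = -886.75
Area = |Σ|/2 = 443.375.

443.375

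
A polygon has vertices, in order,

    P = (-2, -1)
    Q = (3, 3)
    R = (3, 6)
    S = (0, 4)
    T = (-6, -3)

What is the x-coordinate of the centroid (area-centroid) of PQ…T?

-19/42

Apply the shoelace (surveyor's) formula. First the cross-terms c_i = x_i·y_{i+1} − x_{i+1}·y_i:
  -3, 9, 12, 24, 0  ⇒  2A = 42, A = 21.
Then Σ (x_i + x_{i+1})·c_i = -57, so x̄ = -57 / (6·21) = -19/42.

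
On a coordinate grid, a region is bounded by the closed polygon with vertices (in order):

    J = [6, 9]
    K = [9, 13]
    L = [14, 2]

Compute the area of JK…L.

26.5

Apply Gauss's area formula: 2A = Σ (x_i·y_{i+1} − x_{i+1}·y_i), indices taken mod 3.
Σ = (-3) + (-164) + (114) = -53
Area = |Σ|/2 = 26.5.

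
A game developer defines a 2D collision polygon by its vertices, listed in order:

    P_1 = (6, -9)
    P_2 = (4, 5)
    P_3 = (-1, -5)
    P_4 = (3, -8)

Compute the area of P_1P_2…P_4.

Apply the surveyor's formula: 2A = Σ (x_i·y_{i+1} − x_{i+1}·y_i), indices taken mod 4.
Cross-terms: 66, -15, 23, 21  ⇒  Σ = 95
Area = |Σ|/2 = 47.5.

47.5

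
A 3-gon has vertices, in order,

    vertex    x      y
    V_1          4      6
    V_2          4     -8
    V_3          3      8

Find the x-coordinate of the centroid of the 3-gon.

11/3

Apply the shoelace (surveyor's) formula. First the cross-terms c_i = x_i·y_{i+1} − x_{i+1}·y_i:
  -56, 56, -14  ⇒  2A = -14, A = -7.
Then Σ (x_i + x_{i+1})·c_i = -154, so x̄ = -154 / (6·(-7)) = 11/3.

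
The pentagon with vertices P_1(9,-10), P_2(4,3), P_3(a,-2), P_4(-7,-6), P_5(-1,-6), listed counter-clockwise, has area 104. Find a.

-7

The doubled signed area Σ (x_i y_{i+1} − x_{i+1} y_i) is linear in a.
With a=0 it equals 145; the coefficient of a is -9 (from the two edges through P_3).
So -9·a + 145 = 2·104 = 208 ⇒ a = -7.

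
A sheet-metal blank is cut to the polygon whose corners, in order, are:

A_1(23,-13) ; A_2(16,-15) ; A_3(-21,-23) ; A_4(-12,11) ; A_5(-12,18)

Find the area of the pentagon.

834.5

Apply the surveyor's formula: 2A = Σ (x_i·y_{i+1} − x_{i+1}·y_i), indices taken mod 5.
Cross-terms: -137, -683, -507, -84, -258  ⇒  Σ = -1669
Area = |Σ|/2 = 834.5.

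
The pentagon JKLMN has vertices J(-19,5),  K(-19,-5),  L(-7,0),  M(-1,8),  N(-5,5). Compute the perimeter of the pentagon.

|JK| = √((0)² + (-10)²) = √100 = 10
|KL| = √((12)² + (5)²) = √169 = 13
|LM| = √((6)² + (8)²) = √100 = 10
|MN| = √((-4)² + (-3)²) = √25 = 5
|NJ| = √((-14)² + (0)²) = √196 = 14
Perimeter = 10 + 13 + 10 + 5 + 14 = 52.

52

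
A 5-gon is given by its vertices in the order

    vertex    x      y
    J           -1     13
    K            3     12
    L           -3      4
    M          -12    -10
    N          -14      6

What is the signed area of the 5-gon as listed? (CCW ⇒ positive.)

-156.5

Σ = (-51) + (48) + (78) + (-212) + (-176) = -313
Signed area = Σ/2 = -156.5 (negative ⇒ clockwise traversal).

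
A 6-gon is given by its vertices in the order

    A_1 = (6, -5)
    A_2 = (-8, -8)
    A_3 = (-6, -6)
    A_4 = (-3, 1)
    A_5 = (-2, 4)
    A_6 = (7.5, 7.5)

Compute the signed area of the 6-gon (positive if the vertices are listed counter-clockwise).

Apply Gauss's area formula: 2A = Σ (x_i·y_{i+1} − x_{i+1}·y_i), indices taken mod 6.
Σ = (-88) + (0) + (-24) + (-10) + (-45) + (-82.5) = -249.5
Signed area = Σ/2 = -124.75 (negative ⇒ clockwise traversal).

-124.75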